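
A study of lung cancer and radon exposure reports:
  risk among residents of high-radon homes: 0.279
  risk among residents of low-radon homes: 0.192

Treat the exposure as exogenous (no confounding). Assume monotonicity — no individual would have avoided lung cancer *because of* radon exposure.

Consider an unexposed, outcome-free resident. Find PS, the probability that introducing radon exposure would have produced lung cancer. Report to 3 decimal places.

PS ≈ 0.108

Let p₁ = 0.279, p₀ = 0.192.
Under exogeneity and monotonicity, PS = (p₁ − p₀) / (1 − p₀).
PS = (0.279 − 0.192) / (1 − 0.192) = 0.087 / 0.808 ≈ 0.1077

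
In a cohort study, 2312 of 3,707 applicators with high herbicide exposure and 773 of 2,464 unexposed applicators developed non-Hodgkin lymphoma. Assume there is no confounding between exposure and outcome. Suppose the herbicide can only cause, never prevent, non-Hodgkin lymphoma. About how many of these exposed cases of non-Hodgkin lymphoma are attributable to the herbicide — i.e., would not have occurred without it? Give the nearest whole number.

about 1149 cases

p₁ = P(outcome | exposed) = 2312/3707 = 0.62368
p₀ = P(outcome | unexposed) = 773/2464 = 0.31372
PN = (p₁ − p₀)/p₁ = (0.62368 − 0.31372) / 0.62368 ≈ 0.49699.
Attributable cases ≈ PN × (exposed cases) = 0.49699 × 2312 ≈ 1149.05.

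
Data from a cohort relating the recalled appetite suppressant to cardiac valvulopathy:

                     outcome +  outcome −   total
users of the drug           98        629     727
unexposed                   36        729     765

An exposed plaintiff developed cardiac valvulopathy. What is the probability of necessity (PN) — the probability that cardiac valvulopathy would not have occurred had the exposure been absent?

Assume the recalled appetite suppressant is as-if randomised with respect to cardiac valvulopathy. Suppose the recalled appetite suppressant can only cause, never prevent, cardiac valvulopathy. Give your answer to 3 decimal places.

PN ≈ 0.651

p₁ = P(outcome | exposed) = 98/727 = 0.1348
p₀ = P(outcome | unexposed) = 36/765 = 0.047059
Under exogeneity and monotonicity, PN = (p₁ − p₀)/p₁.
PN = (0.1348 − 0.047059) / 0.1348 ≈ 0.6509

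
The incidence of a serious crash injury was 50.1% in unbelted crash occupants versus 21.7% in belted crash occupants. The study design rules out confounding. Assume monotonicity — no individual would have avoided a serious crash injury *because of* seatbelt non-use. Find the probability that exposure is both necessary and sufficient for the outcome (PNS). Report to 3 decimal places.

p₁ = 0.501, p₀ = 0.217.
Under exogeneity and monotonicity, PNS = p₁ − p₀.
PNS = 0.501 − 0.217 = 0.284

PNS ≈ 0.284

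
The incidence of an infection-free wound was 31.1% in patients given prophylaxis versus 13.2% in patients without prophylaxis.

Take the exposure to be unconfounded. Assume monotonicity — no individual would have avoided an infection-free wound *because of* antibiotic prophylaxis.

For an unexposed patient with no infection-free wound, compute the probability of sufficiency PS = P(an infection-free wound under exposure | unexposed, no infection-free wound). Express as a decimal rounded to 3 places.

PS ≈ 0.206

p₁ = 0.311, p₀ = 0.132.
Under exogeneity and monotonicity, PS = (p₁ − p₀) / (1 − p₀).
PS = (0.311 − 0.132) / (1 − 0.132) = 0.179 / 0.868 ≈ 0.2062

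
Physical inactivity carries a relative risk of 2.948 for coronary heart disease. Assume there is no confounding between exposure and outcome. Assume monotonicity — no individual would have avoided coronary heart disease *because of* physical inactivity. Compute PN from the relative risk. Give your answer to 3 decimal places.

Under exogeneity and monotonicity, PN = (RR − 1) / RR = 1 − 1/RR.
PN = (2.948 − 1) / 2.948 = 1.948 / 2.948 ≈ 0.6608

PN ≈ 0.661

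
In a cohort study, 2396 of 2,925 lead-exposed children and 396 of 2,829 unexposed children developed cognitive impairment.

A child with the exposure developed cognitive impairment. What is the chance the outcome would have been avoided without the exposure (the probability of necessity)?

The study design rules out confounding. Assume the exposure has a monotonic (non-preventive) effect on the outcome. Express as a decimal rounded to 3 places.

PN ≈ 0.829

p₁ = P(outcome | exposed) = 2396/2925 = 0.81915
p₀ = P(outcome | unexposed) = 396/2829 = 0.13998
Under exogeneity and monotonicity, PN = (p₁ − p₀) / p₁.
PN = (0.81915 − 0.13998) / 0.81915 = 0.67917 / 0.81915 ≈ 0.8291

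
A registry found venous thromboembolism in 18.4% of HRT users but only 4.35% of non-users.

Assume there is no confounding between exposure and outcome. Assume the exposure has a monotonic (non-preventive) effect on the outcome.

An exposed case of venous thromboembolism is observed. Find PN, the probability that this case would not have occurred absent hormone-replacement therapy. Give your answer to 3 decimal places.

p₁ = 0.184, p₀ = 0.0435.
Under exogeneity and monotonicity, PN = (p₁ − p₀) / p₁.
PN = (0.184 − 0.0435) / 0.184 = 0.1405 / 0.184 ≈ 0.7636

PN ≈ 0.764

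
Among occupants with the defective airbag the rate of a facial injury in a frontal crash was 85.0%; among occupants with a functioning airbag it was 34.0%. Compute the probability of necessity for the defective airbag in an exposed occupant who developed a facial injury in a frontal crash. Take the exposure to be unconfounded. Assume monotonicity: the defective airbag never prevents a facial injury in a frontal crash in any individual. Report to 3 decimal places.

PN ≈ 0.600

p₁ = 0.85, p₀ = 0.34.
Under exogeneity and monotonicity, PN = (p₁ − p₀) / p₁.
PN = (0.85 − 0.34) / 0.85 = 0.51 / 0.85 ≈ 0.6000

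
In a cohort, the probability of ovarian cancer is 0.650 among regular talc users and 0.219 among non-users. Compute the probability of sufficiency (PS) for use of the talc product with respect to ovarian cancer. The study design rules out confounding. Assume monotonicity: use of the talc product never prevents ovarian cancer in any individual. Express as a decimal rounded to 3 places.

Let p₁ = 0.65, p₀ = 0.219.
Under exogeneity and monotonicity, PS = (p₁ − p₀) / (1 − p₀).
PS = (0.65 − 0.219) / (1 − 0.219) = 0.431 / 0.781 ≈ 0.5519

PS ≈ 0.552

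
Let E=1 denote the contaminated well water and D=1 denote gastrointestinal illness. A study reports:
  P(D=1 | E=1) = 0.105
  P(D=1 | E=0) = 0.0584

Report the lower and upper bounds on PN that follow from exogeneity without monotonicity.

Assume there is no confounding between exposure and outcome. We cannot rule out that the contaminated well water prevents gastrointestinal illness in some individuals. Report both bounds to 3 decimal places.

Let p₁ = 0.105, p₀ = 0.0584.
Under exogeneity alone the bounds on PN are max{0,(p₁−p₀)/p₁} ≤ PN ≤ min{1,(1−p₀)/p₁}.
  lower = (p₁ − p₀)/p₁ = 0.0466 / 0.105 ≈ 0.4438
  upper = min{1, (1 − p₀)/p₁} = 0.9416 / 0.105 ≈ 8.9676 → capped at 1

0.444 ≤ PN ≤ 1.000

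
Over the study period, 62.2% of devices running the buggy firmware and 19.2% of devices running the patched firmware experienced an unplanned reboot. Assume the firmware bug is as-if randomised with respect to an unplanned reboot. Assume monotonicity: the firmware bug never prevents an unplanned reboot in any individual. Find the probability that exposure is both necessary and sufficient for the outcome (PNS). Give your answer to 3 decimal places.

p₁ = 0.622, p₀ = 0.192.
Under exogeneity and monotonicity, PNS = p₁ − p₀.
PNS = 0.622 − 0.192 = 0.43

PNS ≈ 0.430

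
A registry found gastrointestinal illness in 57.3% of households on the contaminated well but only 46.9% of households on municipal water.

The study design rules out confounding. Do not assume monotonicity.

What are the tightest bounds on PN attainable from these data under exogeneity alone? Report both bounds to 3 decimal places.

0.182 ≤ PN ≤ 0.927

p₁ = 0.573, p₀ = 0.469.
Under exogeneity alone the bounds on PN are max{0,(p₁−p₀)/p₁} ≤ PN ≤ min{1,(1−p₀)/p₁}.
  lower = (p₁ − p₀)/p₁ = 0.104 / 0.573 ≈ 0.1815
  upper = min{1, (1 − p₀)/p₁} = 0.531 / 0.573 ≈ 0.9267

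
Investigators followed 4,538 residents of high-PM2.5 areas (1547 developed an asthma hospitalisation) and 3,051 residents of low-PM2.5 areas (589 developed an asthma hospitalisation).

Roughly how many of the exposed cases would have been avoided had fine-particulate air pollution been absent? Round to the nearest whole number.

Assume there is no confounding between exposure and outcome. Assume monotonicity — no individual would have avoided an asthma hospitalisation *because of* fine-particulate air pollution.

about 671 cases

p₁ = P(outcome | exposed) = 1547/4538 = 0.3409
p₀ = P(outcome | unexposed) = 589/3051 = 0.19305
PN = (p₁ − p₀)/p₁ = (0.3409 − 0.19305) / 0.3409 ≈ 0.43370.
Attributable cases ≈ PN × (exposed cases) = 0.43370 × 1547 ≈ 670.93.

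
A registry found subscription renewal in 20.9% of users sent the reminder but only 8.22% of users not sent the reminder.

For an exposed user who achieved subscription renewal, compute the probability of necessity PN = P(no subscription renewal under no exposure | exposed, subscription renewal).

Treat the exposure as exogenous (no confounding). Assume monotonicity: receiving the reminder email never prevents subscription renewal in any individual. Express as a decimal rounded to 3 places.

PN ≈ 0.607

p₁ = 0.209, p₀ = 0.0822.
Under exogeneity and monotonicity, PN = (p₁ − p₀) / p₁.
PN = (0.209 − 0.0822) / 0.209 = 0.1268 / 0.209 ≈ 0.6067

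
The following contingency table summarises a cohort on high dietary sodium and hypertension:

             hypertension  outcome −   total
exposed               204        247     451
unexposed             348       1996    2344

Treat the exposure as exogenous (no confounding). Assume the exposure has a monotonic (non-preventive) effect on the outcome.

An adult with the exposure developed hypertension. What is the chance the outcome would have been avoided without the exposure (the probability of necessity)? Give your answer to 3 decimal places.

PN ≈ 0.672

p₁ = P(outcome | exposed) = 204/451 = 0.45233
p₀ = P(outcome | unexposed) = 348/2344 = 0.14846
Under exogeneity and monotonicity, PN = (p₁ − p₀)/p₁.
PN = (0.45233 − 0.14846) / 0.45233 ≈ 0.6718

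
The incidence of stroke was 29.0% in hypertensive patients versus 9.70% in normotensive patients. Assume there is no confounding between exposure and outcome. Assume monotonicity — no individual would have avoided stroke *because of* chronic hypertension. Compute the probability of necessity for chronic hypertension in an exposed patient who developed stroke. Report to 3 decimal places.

PN ≈ 0.666

p₁ = 0.29, p₀ = 0.097.
Under exogeneity and monotonicity, PN = (p₁ − p₀) / p₁.
PN = (0.29 − 0.097) / 0.29 = 0.193 / 0.29 ≈ 0.6655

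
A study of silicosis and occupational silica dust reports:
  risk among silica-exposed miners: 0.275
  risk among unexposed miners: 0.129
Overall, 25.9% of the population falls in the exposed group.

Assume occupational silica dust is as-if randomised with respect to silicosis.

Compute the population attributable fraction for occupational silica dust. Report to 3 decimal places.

PAF ≈ 0.227

Let p₁ = 0.275, p₀ = 0.129.
Overall risk P(Y=1) = π·p₁ + (1−π)·p₀ = 0.259×0.275 + 0.741×0.129 = 0.16681.
Under exogeneity, PAF = [P(Y=1) − p₀] / P(Y=1).
PAF = (0.16681 − 0.129) / 0.16681 ≈ 0.2267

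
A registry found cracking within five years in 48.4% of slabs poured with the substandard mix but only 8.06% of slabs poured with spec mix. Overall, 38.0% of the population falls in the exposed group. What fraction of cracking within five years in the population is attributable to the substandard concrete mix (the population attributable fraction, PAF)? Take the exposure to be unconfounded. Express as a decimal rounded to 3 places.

p₁ = 0.484, p₀ = 0.0806.
Overall risk P(Y=1) = π·p₁ + (1−π)·p₀ = 0.38×0.484 + 0.62×0.0806 = 0.23389.
Under exogeneity, PAF = [P(Y=1) − p₀] / P(Y=1).
PAF = (0.23389 − 0.0806) / 0.23389 ≈ 0.6554

PAF ≈ 0.655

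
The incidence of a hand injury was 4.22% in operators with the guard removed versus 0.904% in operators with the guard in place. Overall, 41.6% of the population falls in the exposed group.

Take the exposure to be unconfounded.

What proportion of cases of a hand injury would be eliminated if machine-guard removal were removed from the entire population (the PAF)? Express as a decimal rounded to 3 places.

PAF ≈ 0.604

p₁ = 0.0422, p₀ = 0.00904.
Overall risk P(Y=1) = π·p₁ + (1−π)·p₀ = 0.416×0.0422 + 0.584×0.00904 = 0.022835.
Under exogeneity, PAF = [P(Y=1) − p₀] / P(Y=1).
PAF = (0.022835 − 0.00904) / 0.022835 ≈ 0.6041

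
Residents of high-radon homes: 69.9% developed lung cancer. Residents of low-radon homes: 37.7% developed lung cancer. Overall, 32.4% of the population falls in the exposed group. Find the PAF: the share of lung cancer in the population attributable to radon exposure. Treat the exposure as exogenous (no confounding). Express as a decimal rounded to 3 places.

p₁ = 0.699, p₀ = 0.377.
Overall risk P(Y=1) = π·p₁ + (1−π)·p₀ = 0.324×0.699 + 0.676×0.377 = 0.48133.
Under exogeneity, PAF = [P(Y=1) − p₀] / P(Y=1).
PAF = (0.48133 − 0.377) / 0.48133 ≈ 0.2168

PAF ≈ 0.217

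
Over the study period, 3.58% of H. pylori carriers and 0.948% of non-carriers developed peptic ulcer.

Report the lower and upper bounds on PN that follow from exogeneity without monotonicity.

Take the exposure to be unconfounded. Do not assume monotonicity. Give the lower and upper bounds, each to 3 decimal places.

0.735 ≤ PN ≤ 1.000

p₁ = 0.0358, p₀ = 0.00948.
Under exogeneity alone the bounds on PN are max{0,(p₁−p₀)/p₁} ≤ PN ≤ min{1,(1−p₀)/p₁}.
  lower = (p₁ − p₀)/p₁ = 0.02632 / 0.0358 ≈ 0.7352
  upper = min{1, (1 − p₀)/p₁} = 0.99052 / 0.0358 ≈ 27.6682 → capped at 1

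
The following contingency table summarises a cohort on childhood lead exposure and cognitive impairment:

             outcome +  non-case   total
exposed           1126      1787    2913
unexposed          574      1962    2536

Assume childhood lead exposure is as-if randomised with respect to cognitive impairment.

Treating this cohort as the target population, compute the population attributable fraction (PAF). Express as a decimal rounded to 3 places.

PAF ≈ 0.275

p₁ = P(outcome | exposed) = 1126/2913 = 0.38654
p₀ = P(outcome | unexposed) = 574/2536 = 0.22634
Exposure prevalence π = 2913/5449 = 0.53459; overall risk P(Y=1) = 0.31198.
Under exogeneity, PAF = [P(Y=1) − p₀]/P(Y=1).
PAF = (0.31198 − 0.22634) / 0.31198 ≈ 0.2745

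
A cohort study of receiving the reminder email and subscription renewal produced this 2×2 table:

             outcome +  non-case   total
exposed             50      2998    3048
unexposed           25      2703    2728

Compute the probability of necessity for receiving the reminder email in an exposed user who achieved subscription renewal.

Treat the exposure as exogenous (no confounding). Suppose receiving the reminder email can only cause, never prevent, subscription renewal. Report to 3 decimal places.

PN ≈ 0.441

p₁ = P(outcome | exposed) = 50/3048 = 0.016404
p₀ = P(outcome | unexposed) = 25/2728 = 0.0091642
Under exogeneity and monotonicity, PN = (p₁ − p₀)/p₁.
PN = (0.016404 − 0.0091642) / 0.016404 ≈ 0.4413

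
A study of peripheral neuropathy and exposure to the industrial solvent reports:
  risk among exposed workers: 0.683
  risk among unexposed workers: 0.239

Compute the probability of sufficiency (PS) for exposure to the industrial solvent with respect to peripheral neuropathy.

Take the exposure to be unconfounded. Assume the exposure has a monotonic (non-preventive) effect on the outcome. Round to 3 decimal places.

PS ≈ 0.583

Let p₁ = 0.683, p₀ = 0.239.
Under exogeneity and monotonicity, PS = (p₁ − p₀) / (1 − p₀).
PS = (0.683 − 0.239) / (1 − 0.239) = 0.444 / 0.761 ≈ 0.5834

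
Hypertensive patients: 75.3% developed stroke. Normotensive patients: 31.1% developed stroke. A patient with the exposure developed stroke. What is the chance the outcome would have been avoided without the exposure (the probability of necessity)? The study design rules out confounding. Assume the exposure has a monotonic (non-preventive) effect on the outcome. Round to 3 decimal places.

p₁ = 0.753, p₀ = 0.311.
Under exogeneity and monotonicity, PN = (p₁ − p₀) / p₁.
PN = (0.753 − 0.311) / 0.753 = 0.442 / 0.753 ≈ 0.5870

PN ≈ 0.587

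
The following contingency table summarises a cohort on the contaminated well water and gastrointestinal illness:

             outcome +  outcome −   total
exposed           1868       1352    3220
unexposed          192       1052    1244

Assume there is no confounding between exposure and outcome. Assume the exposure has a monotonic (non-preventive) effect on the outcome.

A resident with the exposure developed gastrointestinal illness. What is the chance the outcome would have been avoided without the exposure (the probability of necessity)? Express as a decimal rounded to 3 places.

p₁ = P(outcome | exposed) = 1868/3220 = 0.58012
p₀ = P(outcome | unexposed) = 192/1244 = 0.15434
Under exogeneity and monotonicity, PN = (p₁ − p₀)/p₁.
PN = (0.58012 − 0.15434) / 0.58012 ≈ 0.7340

PN ≈ 0.734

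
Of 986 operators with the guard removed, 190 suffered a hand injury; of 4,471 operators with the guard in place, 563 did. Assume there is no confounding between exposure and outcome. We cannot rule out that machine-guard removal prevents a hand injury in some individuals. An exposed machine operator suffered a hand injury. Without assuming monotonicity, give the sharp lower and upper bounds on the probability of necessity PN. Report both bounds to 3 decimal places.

p₁ = P(outcome | exposed) = 190/986 = 0.1927
p₀ = P(outcome | unexposed) = 563/4471 = 0.12592
Under exogeneity alone the bounds on PN are max{0,(p₁−p₀)/p₁} ≤ PN ≤ min{1,(1−p₀)/p₁}.
  lower = (p₁ − p₀)/p₁ = 0.066775 / 0.1927 ≈ 0.3465
  upper = min{1, (1 − p₀)/p₁} = 0.87408 / 0.1927 ≈ 4.5360 → capped at 1

0.347 ≤ PN ≤ 1.000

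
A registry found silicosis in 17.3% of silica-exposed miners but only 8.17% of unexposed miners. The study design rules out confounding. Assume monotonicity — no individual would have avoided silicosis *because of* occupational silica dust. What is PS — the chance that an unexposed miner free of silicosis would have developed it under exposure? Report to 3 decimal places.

p₁ = 0.173, p₀ = 0.0817.
Under exogeneity and monotonicity, PS = (p₁ − p₀) / (1 − p₀).
PS = (0.173 − 0.0817) / (1 − 0.0817) = 0.0913 / 0.9183 ≈ 0.0994

PS ≈ 0.099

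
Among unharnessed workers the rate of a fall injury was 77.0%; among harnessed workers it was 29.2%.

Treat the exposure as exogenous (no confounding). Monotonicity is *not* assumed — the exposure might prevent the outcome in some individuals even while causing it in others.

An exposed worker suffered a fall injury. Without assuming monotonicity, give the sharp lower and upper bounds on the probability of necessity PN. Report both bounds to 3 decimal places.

0.621 ≤ PN ≤ 0.919

p₁ = 0.77, p₀ = 0.292.
Under exogeneity alone the bounds on PN are max{0,(p₁−p₀)/p₁} ≤ PN ≤ min{1,(1−p₀)/p₁}.
  lower = (p₁ − p₀)/p₁ = 0.478 / 0.77 ≈ 0.6208
  upper = min{1, (1 − p₀)/p₁} = 0.708 / 0.77 ≈ 0.9195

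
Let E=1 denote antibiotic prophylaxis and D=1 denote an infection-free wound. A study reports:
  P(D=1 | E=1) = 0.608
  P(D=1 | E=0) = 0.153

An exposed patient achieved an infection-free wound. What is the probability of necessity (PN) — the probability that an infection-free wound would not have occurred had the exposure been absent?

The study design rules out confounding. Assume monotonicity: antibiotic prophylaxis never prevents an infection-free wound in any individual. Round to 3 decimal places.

PN ≈ 0.748

Let p₁ = 0.608, p₀ = 0.153.
Under exogeneity and monotonicity, PN = (p₁ − p₀) / p₁.
PN = (0.608 − 0.153) / 0.608 = 0.455 / 0.608 ≈ 0.7484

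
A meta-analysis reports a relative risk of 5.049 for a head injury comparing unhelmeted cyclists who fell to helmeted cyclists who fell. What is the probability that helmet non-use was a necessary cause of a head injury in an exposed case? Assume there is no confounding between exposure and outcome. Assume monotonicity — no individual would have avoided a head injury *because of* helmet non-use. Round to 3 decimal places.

PN ≈ 0.802

Under exogeneity and monotonicity, PN = (RR − 1) / RR = 1 − 1/RR.
PN = (5.049 − 1) / 5.049 = 4.049 / 5.049 ≈ 0.8019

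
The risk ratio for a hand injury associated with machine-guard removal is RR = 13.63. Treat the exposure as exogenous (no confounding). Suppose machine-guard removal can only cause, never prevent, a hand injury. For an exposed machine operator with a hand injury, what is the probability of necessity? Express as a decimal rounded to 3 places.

Under exogeneity and monotonicity, PN = (RR − 1) / RR = 1 − 1/RR.
PN = (13.63 − 1) / 13.63 = 12.63 / 13.63 ≈ 0.9266

PN ≈ 0.927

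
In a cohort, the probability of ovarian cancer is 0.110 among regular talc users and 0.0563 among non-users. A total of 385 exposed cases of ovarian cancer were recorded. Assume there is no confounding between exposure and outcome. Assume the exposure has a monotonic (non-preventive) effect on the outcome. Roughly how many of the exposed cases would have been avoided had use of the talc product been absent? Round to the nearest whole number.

about 188 cases

Let p₁ = 0.11, p₀ = 0.0563.
PN = (p₁ − p₀)/p₁ = (0.11 − 0.0563) / 0.11 ≈ 0.48818.
Attributable cases ≈ PN × (exposed cases) = 0.48818 × 385 ≈ 187.95.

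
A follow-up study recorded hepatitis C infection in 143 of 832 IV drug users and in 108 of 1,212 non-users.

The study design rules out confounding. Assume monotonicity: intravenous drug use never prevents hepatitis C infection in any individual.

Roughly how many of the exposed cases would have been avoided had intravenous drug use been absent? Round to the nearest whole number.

about 69 cases

p₁ = P(outcome | exposed) = 143/832 = 0.17188
p₀ = P(outcome | unexposed) = 108/1212 = 0.089109
PN = (p₁ − p₀)/p₁ = (0.17188 − 0.089109) / 0.17188 ≈ 0.48155.
Attributable cases ≈ PN × (exposed cases) = 0.48155 × 143 ≈ 68.86.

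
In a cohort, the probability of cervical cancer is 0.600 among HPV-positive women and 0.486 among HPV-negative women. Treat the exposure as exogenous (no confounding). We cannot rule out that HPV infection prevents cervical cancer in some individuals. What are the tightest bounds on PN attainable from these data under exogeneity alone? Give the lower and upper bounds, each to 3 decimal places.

Let p₁ = 0.6, p₀ = 0.486.
Under exogeneity alone the bounds on PN are max{0,(p₁−p₀)/p₁} ≤ PN ≤ min{1,(1−p₀)/p₁}.
  lower = (p₁ − p₀)/p₁ = 0.114 / 0.6 ≈ 0.1900
  upper = min{1, (1 − p₀)/p₁} = 0.514 / 0.6 ≈ 0.8567

0.190 ≤ PN ≤ 0.857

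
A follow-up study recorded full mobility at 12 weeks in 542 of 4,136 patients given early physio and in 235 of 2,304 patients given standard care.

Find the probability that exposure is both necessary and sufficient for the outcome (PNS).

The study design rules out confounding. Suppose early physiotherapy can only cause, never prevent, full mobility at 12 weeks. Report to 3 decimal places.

p₁ = P(outcome | exposed) = 542/4136 = 0.13104
p₀ = P(outcome | unexposed) = 235/2304 = 0.102
Under exogeneity and monotonicity, PNS = p₁ − p₀.
PNS = 0.13104 − 0.102 = 0.029048

PNS ≈ 0.029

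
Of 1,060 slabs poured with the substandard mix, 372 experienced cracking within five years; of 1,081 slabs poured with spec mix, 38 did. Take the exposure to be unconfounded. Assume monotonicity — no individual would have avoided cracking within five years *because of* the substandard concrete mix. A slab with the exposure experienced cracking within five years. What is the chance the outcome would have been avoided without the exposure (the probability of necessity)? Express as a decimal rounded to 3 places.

p₁ = P(outcome | exposed) = 372/1060 = 0.35094
p₀ = P(outcome | unexposed) = 38/1081 = 0.035153
Under exogeneity and monotonicity, PN = (p₁ − p₀) / p₁.
PN = (0.35094 − 0.035153) / 0.35094 = 0.31579 / 0.35094 ≈ 0.8998

PN ≈ 0.900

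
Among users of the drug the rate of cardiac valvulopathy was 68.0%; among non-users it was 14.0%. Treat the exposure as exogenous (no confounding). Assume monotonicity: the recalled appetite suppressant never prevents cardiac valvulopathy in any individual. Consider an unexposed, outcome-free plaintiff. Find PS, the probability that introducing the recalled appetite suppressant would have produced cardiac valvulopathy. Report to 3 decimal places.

PS ≈ 0.628

p₁ = 0.68, p₀ = 0.14.
Under exogeneity and monotonicity, PS = (p₁ − p₀) / (1 − p₀).
PS = (0.68 − 0.14) / (1 − 0.14) = 0.54 / 0.86 ≈ 0.6279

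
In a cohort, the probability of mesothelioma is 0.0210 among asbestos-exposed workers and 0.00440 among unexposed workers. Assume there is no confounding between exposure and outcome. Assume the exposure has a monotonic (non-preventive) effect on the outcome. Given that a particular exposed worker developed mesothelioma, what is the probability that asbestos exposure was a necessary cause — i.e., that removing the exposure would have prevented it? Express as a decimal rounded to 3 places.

Let p₁ = 0.021, p₀ = 0.0044.
Under exogeneity and monotonicity, PN = (p₁ − p₀) / p₁.
PN = (0.021 − 0.0044) / 0.021 = 0.0166 / 0.021 ≈ 0.7905

PN ≈ 0.790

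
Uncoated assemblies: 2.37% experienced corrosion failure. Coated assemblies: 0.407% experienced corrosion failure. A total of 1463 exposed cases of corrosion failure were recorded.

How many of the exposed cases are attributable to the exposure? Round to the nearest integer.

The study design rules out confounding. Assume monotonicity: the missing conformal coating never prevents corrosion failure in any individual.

about 1212 cases

p₁ = 0.0237, p₀ = 0.00407.
PN = (p₁ − p₀)/p₁ = (0.0237 − 0.00407) / 0.0237 ≈ 0.82827.
Attributable cases ≈ PN × (exposed cases) = 0.82827 × 1463 ≈ 1211.76.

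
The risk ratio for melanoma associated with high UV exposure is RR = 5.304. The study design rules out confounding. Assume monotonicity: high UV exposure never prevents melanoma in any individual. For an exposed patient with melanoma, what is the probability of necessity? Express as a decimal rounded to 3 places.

PN ≈ 0.811

Under exogeneity and monotonicity, PN = (RR − 1) / RR = 1 − 1/RR.
PN = (5.304 − 1) / 5.304 = 4.304 / 5.304 ≈ 0.8115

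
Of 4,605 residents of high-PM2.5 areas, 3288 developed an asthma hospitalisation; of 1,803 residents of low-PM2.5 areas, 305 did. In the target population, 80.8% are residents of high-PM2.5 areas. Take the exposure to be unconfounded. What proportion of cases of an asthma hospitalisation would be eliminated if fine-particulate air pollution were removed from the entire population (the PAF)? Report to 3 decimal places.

PAF ≈ 0.722

p₁ = P(outcome | exposed) = 3288/4605 = 0.71401
p₀ = P(outcome | unexposed) = 305/1803 = 0.16916
Overall risk P(Y=1) = π·p₁ + (1−π)·p₀ = 0.808×0.71401 + 0.192×0.16916 = 0.6094.
Under exogeneity, PAF = [P(Y=1) − p₀] / P(Y=1).
PAF = (0.6094 − 0.16916) / 0.6094 ≈ 0.7224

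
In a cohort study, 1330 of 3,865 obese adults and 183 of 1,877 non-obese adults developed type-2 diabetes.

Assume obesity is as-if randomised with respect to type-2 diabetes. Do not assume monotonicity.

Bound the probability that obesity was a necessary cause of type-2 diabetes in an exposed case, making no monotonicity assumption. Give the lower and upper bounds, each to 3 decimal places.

p₁ = P(outcome | exposed) = 1330/3865 = 0.34411
p₀ = P(outcome | unexposed) = 183/1877 = 0.097496
Under exogeneity alone the bounds on PN are max{0,(p₁−p₀)/p₁} ≤ PN ≤ min{1,(1−p₀)/p₁}.
  lower = (p₁ − p₀)/p₁ = 0.24662 / 0.34411 ≈ 0.7167
  upper = min{1, (1 − p₀)/p₁} = 0.9025 / 0.34411 ≈ 2.6227 → capped at 1

0.717 ≤ PN ≤ 1.000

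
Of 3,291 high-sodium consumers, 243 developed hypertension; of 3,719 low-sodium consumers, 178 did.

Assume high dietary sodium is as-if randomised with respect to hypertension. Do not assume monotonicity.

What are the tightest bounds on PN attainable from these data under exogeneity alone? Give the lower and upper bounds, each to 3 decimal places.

p₁ = P(outcome | exposed) = 243/3291 = 0.073838
p₀ = P(outcome | unexposed) = 178/3719 = 0.047862
Under exogeneity alone the bounds on PN are max{0,(p₁−p₀)/p₁} ≤ PN ≤ min{1,(1−p₀)/p₁}.
  lower = (p₁ − p₀)/p₁ = 0.025975 / 0.073838 ≈ 0.3518
  upper = min{1, (1 − p₀)/p₁} = 0.95214 / 0.073838 ≈ 12.8950 → capped at 1

0.352 ≤ PN ≤ 1.000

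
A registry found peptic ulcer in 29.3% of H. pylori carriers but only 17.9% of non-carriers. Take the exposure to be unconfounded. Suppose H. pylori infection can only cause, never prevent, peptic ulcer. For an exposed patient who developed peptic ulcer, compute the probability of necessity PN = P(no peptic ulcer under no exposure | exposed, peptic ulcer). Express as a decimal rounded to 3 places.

p₁ = 0.293, p₀ = 0.179.
Under exogeneity and monotonicity, PN = (p₁ − p₀) / p₁.
PN = (0.293 − 0.179) / 0.293 = 0.114 / 0.293 ≈ 0.3891

PN ≈ 0.389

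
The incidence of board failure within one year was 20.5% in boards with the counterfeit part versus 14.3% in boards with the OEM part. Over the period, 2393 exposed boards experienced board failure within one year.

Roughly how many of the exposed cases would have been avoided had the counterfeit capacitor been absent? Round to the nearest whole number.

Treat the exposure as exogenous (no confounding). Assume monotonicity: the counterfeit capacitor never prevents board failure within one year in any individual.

about 724 cases

p₁ = 0.205, p₀ = 0.143.
PN = (p₁ − p₀)/p₁ = (0.205 − 0.143) / 0.205 ≈ 0.30244.
Attributable cases ≈ PN × (exposed cases) = 0.30244 × 2393 ≈ 723.74.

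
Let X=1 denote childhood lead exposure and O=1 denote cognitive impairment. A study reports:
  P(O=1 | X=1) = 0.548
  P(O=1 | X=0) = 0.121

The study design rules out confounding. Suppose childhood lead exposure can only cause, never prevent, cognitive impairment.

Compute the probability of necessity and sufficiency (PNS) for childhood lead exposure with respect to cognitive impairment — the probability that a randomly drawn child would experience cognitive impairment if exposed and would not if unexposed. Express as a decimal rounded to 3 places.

PNS ≈ 0.427

Let p₁ = 0.548, p₀ = 0.121.
Under exogeneity and monotonicity, PNS = p₁ − p₀.
PNS = 0.548 − 0.121 = 0.427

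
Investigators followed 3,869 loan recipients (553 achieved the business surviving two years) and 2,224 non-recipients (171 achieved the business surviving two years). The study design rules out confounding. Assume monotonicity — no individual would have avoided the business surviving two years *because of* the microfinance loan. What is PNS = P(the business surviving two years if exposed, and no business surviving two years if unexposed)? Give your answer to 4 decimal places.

p₁ = P(outcome | exposed) = 553/3869 = 0.14293
p₀ = P(outcome | unexposed) = 171/2224 = 0.076888
Under exogeneity and monotonicity, PNS = p₁ − p₀.
PNS = 0.14293 − 0.076888 = 0.066043

PNS ≈ 0.0660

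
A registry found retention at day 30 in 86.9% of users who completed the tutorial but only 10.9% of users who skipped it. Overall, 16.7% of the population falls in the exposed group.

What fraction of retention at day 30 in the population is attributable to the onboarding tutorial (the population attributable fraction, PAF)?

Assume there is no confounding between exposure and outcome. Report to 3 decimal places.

p₁ = 0.869, p₀ = 0.109.
Overall risk P(Y=1) = π·p₁ + (1−π)·p₀ = 0.167×0.869 + 0.833×0.109 = 0.23592.
Under exogeneity, PAF = [P(Y=1) − p₀] / P(Y=1).
PAF = (0.23592 − 0.109) / 0.23592 ≈ 0.5380

PAF ≈ 0.538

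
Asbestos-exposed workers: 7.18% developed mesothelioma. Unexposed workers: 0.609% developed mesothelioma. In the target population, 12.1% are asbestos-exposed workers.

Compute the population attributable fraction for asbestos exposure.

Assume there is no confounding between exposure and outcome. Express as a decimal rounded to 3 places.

PAF ≈ 0.566

p₁ = 0.0718, p₀ = 0.00609.
Overall risk P(Y=1) = π·p₁ + (1−π)·p₀ = 0.121×0.0718 + 0.879×0.00609 = 0.014041.
Under exogeneity, PAF = [P(Y=1) − p₀] / P(Y=1).
PAF = (0.014041 − 0.00609) / 0.014041 ≈ 0.5663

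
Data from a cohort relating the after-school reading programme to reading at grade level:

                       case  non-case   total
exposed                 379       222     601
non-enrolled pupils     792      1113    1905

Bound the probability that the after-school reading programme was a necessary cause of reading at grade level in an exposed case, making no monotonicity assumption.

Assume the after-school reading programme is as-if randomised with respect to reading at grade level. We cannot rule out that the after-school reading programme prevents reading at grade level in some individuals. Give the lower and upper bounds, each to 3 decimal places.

p₁ = P(outcome | exposed) = 379/601 = 0.63062
p₀ = P(outcome | unexposed) = 792/1905 = 0.41575
Under exogeneity alone the bounds on PN are max{0,(p₁−p₀)/p₁} ≤ PN ≤ min{1,(1−p₀)/p₁}.
  lower = (p₁ − p₀)/p₁ = 0.21487 / 0.63062 ≈ 0.3407
  upper = min{1, (1 − p₀)/p₁} = 0.58425 / 0.63062 ≈ 0.9265

0.341 ≤ PN ≤ 0.926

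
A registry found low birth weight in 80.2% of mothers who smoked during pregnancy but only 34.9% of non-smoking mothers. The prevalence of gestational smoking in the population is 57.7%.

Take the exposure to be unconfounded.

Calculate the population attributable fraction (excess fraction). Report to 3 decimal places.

PAF ≈ 0.428

p₁ = 0.802, p₀ = 0.349.
Overall risk P(Y=1) = π·p₁ + (1−π)·p₀ = 0.577×0.802 + 0.423×0.349 = 0.61038.
Under exogeneity, PAF = [P(Y=1) − p₀] / P(Y=1).
PAF = (0.61038 − 0.349) / 0.61038 ≈ 0.4282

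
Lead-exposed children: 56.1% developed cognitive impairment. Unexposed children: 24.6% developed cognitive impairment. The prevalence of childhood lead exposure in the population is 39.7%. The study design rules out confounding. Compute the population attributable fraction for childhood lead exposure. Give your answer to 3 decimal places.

PAF ≈ 0.337

p₁ = 0.561, p₀ = 0.246.
Overall risk P(Y=1) = π·p₁ + (1−π)·p₀ = 0.397×0.561 + 0.603×0.246 = 0.37106.
Under exogeneity, PAF = [P(Y=1) − p₀] / P(Y=1).
PAF = (0.37106 − 0.246) / 0.37106 ≈ 0.3370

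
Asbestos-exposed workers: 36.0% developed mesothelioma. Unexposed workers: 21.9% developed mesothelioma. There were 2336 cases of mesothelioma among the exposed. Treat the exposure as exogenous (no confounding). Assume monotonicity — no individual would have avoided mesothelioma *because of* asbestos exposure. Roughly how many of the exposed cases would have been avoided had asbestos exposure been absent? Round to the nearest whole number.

about 915 cases

p₁ = 0.36, p₀ = 0.219.
PN = (p₁ − p₀)/p₁ = (0.36 − 0.219) / 0.36 ≈ 0.39167.
Attributable cases ≈ PN × (exposed cases) = 0.39167 × 2336 ≈ 914.93.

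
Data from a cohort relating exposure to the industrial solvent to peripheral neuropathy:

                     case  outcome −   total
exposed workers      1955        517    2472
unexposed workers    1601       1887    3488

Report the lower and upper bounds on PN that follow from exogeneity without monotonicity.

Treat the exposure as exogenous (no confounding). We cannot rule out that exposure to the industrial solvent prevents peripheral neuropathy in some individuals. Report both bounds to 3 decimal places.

p₁ = P(outcome | exposed) = 1955/2472 = 0.79086
p₀ = P(outcome | unexposed) = 1601/3488 = 0.459
Under exogeneity alone the bounds on PN are max{0,(p₁−p₀)/p₁} ≤ PN ≤ min{1,(1−p₀)/p₁}.
  lower = (p₁ − p₀)/p₁ = 0.33186 / 0.79086 ≈ 0.4196
  upper = min{1, (1 − p₀)/p₁} = 0.541 / 0.79086 ≈ 0.6841

0.420 ≤ PN ≤ 0.684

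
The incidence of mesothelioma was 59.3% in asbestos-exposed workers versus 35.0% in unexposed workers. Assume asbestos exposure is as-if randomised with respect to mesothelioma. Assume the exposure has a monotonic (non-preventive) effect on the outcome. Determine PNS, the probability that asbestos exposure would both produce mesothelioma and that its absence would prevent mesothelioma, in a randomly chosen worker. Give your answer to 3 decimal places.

p₁ = 0.593, p₀ = 0.35.
Under exogeneity and monotonicity, PNS = p₁ − p₀.
PNS = 0.593 − 0.35 = 0.243

PNS ≈ 0.243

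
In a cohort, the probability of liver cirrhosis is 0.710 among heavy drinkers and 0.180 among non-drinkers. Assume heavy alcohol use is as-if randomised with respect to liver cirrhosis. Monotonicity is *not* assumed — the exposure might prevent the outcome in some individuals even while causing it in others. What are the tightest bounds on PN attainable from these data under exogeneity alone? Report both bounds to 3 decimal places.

Let p₁ = 0.71, p₀ = 0.18.
Under exogeneity alone the bounds on PN are max{0,(p₁−p₀)/p₁} ≤ PN ≤ min{1,(1−p₀)/p₁}.
  lower = (p₁ − p₀)/p₁ = 0.53 / 0.71 ≈ 0.7465
  upper = min{1, (1 − p₀)/p₁} = 0.82 / 0.71 ≈ 1.1549 → capped at 1

0.746 ≤ PN ≤ 1.000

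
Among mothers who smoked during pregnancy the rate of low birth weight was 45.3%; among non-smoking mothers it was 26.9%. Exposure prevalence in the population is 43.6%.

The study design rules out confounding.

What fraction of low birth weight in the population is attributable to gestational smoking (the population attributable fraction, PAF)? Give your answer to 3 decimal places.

p₁ = 0.453, p₀ = 0.269.
Overall risk P(Y=1) = π·p₁ + (1−π)·p₀ = 0.436×0.453 + 0.564×0.269 = 0.34922.
Under exogeneity, PAF = [P(Y=1) − p₀] / P(Y=1).
PAF = (0.34922 − 0.269) / 0.34922 ≈ 0.2297

PAF ≈ 0.230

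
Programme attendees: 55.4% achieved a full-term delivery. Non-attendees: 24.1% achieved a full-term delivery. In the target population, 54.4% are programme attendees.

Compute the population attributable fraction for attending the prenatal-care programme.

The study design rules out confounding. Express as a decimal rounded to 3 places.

PAF ≈ 0.414

p₁ = 0.554, p₀ = 0.241.
Overall risk P(Y=1) = π·p₁ + (1−π)·p₀ = 0.544×0.554 + 0.456×0.241 = 0.41127.
Under exogeneity, PAF = [P(Y=1) − p₀] / P(Y=1).
PAF = (0.41127 − 0.241) / 0.41127 ≈ 0.4140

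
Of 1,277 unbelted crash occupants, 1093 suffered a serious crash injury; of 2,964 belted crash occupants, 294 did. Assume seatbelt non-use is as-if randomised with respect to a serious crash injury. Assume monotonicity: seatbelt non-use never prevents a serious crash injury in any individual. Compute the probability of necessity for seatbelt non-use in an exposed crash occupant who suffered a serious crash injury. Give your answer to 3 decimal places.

p₁ = P(outcome | exposed) = 1093/1277 = 0.85591
p₀ = P(outcome | unexposed) = 294/2964 = 0.09919
Under exogeneity and monotonicity, PN = (p₁ − p₀) / p₁.
PN = (0.85591 − 0.09919) / 0.85591 = 0.75672 / 0.85591 ≈ 0.8841

PN ≈ 0.884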